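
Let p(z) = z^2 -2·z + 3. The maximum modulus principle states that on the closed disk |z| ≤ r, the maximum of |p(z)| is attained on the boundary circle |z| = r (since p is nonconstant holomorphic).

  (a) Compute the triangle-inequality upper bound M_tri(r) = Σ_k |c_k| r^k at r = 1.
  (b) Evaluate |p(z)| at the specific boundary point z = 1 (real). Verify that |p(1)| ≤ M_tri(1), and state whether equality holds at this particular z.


Coefficients: c_0 = 3, c_1 = -2, c_2 = 1. Radius r = 1.
Part (a). Triangle bound: M_tri(r) = Σ_k |c_k| r^k
  = |3|·1^0 + |-2|·1^1 + |1|·1^2
  = 3 + 2 + 1 = 6.
This bounds M(r) := max_{|z|=r} |p(z)| from above; equality holds iff all terms c_k z^k can be made to align in phase at a single z on |z|=r.
Part (b). At z = 1 (real, on the circle |z| = r):
  p(1) = (3)·1^0 + (-2)·1^1 + (1)·1^2 = 2.
  |p(1)| = 2.
Check: |p(1)| = 2 ≤ 6 = M_tri(1). ✓ Equality does not hold at z = 1 (the coefficients have mixed signs, so the terms do not all align in phase there).

M_tri(1) = 6; |p(1)| = 2; equality at z=1: no.


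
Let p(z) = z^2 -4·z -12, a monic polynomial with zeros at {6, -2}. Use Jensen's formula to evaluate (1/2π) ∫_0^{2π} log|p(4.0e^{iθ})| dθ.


Zeros: -2, 6; r = 4.0.
Inside |z| < r: -2. Outside (|z| ≥ r): 6.
p(0) = -12, so log|p(0)| = log(12) = 2.4849.
Apply Jensen: I(r) = log|p(0)| + Σ_k log(r/|z_k|), summed over zeros inside |z| < r.
  log(r/|z_k|) for z_k = -2: log(4.0/2) = 0.6931
  Outside zeros (6) contribute nothing to the Jensen sum.
Sum over inside zeros: 0.6931.
I(r) = log|p(0)| + (inside sum) = 2.4849 + 0.6931 = 3.1781.
Note: since some zeros are outside |z| ≤ r, the simplified n·log(r) form does NOT apply — only the inside zeros contribute.

I(r) ≈ 3.1781.


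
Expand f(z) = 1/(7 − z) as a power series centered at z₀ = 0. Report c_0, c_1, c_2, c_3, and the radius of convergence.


Let w = z − z₀, so z = z₀ + w.
Then 7 − z = 7 − (z₀ + w) = (7 − z₀) − w = 7 − w.
f(z) = 1/(7 − w) = (1/(7)) · 1/(1 − w/(7)) = Σ_{n≥0} w^n / (7)^(n+1).
So c_n = 1/(7)^(n+1):
  c_0 = 1/(7)^1 = 1/7.
  c_1 = 1/(7)^2 = 1/49.
  c_2 = 1/(7)^3 = 1/343.
  c_3 = 1/(7)^4 = 1/2401.
The series is valid for |w/d| < 1, i.e. |z − z₀| < |d|.
Radius of convergence: R = |7 − z₀| = |7| = 7 (distance from z₀ to the singularity z = 7).

c_0 = 1/7, c_1 = 1/49, c_2 = 1/343, c_3 = 1/2401; R = 7.


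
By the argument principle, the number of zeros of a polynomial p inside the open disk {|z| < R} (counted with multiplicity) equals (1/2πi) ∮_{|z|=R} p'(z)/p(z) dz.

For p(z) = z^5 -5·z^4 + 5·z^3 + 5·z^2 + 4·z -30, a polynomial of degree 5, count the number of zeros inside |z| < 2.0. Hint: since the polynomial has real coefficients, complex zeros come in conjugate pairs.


The zeros of p are: (2 + 1i), (2 - 1i), 3, (-1 + 1i), (-1 - 1i).
Their magnitudes are: 2.236, 2.236, 3, 1.414, 1.414.
Zeros with |z| < R = 2.0: (-1 + 1i), (-1 - 1i).
Count = 2.
By the argument principle, (1/2πi) ∮_{|z|=R} p'(z)/p(z) dz equals exactly this count.

Number of zeros inside |z| < 2.0: 2.


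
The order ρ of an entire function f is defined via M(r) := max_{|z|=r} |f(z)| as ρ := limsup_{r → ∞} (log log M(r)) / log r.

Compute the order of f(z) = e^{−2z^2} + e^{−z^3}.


Each summand is entire of order 2 and 3 respectively (as in the single-exponential case). The order of a sum is at most the max of the orders, so ρ ≤ 3. For the lower bound: on |z|=r choose arg z so that -1z^3 is real positive; then |e^{-1z^3}| = e^{1r^3} while |e^{-2z^2}| ≤ e^{2r^2} = o(e^{1r^3}). So |f| ≥ e^{1r^3}(1 − o(1)) and ρ ≥ 3. Hence ρ = max(2, 3) = 3.
Therefore ρ = 3.

Order ρ = 3.


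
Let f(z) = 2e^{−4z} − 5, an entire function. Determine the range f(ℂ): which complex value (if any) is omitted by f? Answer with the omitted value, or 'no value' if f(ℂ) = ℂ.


Little Picard bounds the complement of f(ℂ) to at most one point.
e^{−4z} is never zero on ℂ, so 2·e^{−4z} takes every value in ℂ ∖ {0}. Adding -5 shifts the range to ℂ ∖ {-5}. Thus f omits exactly the value -5.

Omitted value: -5.


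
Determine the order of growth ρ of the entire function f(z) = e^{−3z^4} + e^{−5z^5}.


Each summand is entire of order 4 and 5 respectively (as in the single-exponential case). The order of a sum is at most the max of the orders, so ρ ≤ 5. For the lower bound: on |z|=r choose arg z so that -5z^5 is real positive; then |e^{-5z^5}| = e^{5r^5} while |e^{-3z^4}| ≤ e^{3r^4} = o(e^{5r^5}). So |f| ≥ e^{5r^5}(1 − o(1)) and ρ ≥ 5. Hence ρ = max(4, 5) = 5.
Therefore ρ = 5.

Order ρ = 5.


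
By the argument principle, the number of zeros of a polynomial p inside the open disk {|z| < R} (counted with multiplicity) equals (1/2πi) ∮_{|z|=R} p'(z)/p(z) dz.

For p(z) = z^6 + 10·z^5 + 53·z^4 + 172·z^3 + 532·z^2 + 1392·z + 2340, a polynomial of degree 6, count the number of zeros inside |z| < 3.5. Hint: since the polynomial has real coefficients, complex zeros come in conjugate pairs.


The zeros of p are: (-3 + 2i), (-3 - 2i), (1 + 3i), (1 - 3i), (-3 + 3i), (-3 - 3i).
Their magnitudes are: 3.606, 3.606, 3.162, 3.162, 4.243, 4.243.
Zeros with |z| < R = 3.5: (1 + 3i), (1 - 3i).
Count = 2.
By the argument principle, (1/2πi) ∮_{|z|=R} p'(z)/p(z) dz equals exactly this count.

Number of zeros inside |z| < 3.5: 2.


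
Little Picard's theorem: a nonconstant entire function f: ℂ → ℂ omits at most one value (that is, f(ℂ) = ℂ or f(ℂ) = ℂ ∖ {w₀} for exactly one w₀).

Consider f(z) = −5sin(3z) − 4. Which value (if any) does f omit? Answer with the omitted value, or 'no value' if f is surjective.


Little Picard bounds the complement of f(ℂ) to at most one point.
sin is entire and surjective onto ℂ: for every w ∈ ℂ, sin(ζ) = w has a solution ζ ∈ ℂ (e.g., via the complex inverse arcsin). With ζ = 3z this gives z = ζ/(3). Then -5·sin(3z) takes every value in -5·ℂ = ℂ, and adding -4 is a bijection of ℂ. So f is surjective and omits no value. (Note: only on the real line is sin bounded by [−1, 1].)

Omitted value: no value.


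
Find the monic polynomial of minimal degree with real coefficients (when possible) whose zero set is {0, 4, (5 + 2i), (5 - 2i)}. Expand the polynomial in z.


The polynomial is p(z) = ∏_{α ∈ S} (z − α), where S = {0, 4, (5 + 2i), (5 - 2i)}.
Expanding the product yields: p(z) = z^4 -14·z^3 + 69·z^2 -116·z.
Note conjugate pairs combine to real quadratics: (z − (5+2i))(z − (5−2i)) = z² − 10z + 29.
The resulting polynomial has degree 4 and real coefficients as required.

p(z) = z^4 -14·z^3 + 69·z^2 -116·z.


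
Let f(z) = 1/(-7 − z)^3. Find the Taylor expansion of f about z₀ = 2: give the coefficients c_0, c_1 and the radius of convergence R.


Let w = z − z₀, so z = z₀ + w.
Then -7 − z = -7 − (z₀ + w) = (-7 − z₀) − w = -9 − w.
f(z) = 1/(-9 − w)^3 = (1/(-9)^3) · (1 − w/(-9))^{−3}.
By the binomial series (1−u)^{−3} = Σ_{n≥0} C(n+2, 2) u^n for |u|<1, with u = w/(-9):
  c_n = C(n+2, 2) / (-9)^(n+3).
  c_0 = 1/(-9)^3 = -1/729.
  c_1 = 3/(-9)^4 = 1/2187.
The series is valid for |w/d| < 1, i.e. |z − z₀| < |d|.
Radius of convergence: R = |-7 − z₀| = |-9| = 9 (distance from z₀ to the singularity z = -7).

c_0 = -1/729, c_1 = 1/2187; R = 9.


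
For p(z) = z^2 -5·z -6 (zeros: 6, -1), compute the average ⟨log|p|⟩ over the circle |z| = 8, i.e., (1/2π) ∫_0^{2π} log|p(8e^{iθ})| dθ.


Zeros: -1, 6; r = 8.
Inside |z| < r: -1, 6. Outside (|z| ≥ r): ∅.
p(0) = -6, so log|p(0)| = log(6) = 1.7918.
Apply Jensen: I(r) = log|p(0)| + Σ_k log(r/|z_k|), summed over zeros inside |z| < r.
  log(r/|z_k|) for z_k = 6: log(8/6) = 0.2877
  log(r/|z_k|) for z_k = -1: log(8/1) = 2.0794
Sum over inside zeros: 2.3671.
I(r) = log|p(0)| + (inside sum) = 1.7918 + 2.3671 = 4.1589.
Closed form (all zeros inside, monic): I(r) = n·log(r) = 2·log(8) = 4.1589. ✓

I(r) ≈ 4.1589.


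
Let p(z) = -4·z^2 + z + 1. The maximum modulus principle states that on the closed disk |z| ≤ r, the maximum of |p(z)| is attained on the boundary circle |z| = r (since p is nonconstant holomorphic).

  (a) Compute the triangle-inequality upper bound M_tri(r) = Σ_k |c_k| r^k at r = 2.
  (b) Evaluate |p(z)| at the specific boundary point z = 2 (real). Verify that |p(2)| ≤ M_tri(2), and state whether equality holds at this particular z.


Coefficients: c_0 = 1, c_1 = 1, c_2 = -4. Radius r = 2.
Part (a). Triangle bound: M_tri(r) = Σ_k |c_k| r^k
  = |1|·2^0 + |1|·2^1 + |-4|·2^2
  = 1 + 2 + 16 = 19.
This bounds M(r) := max_{|z|=r} |p(z)| from above; equality holds iff all terms c_k z^k can be made to align in phase at a single z on |z|=r.
Part (b). At z = 2 (real, on the circle |z| = r):
  p(2) = (1)·2^0 + (1)·2^1 + (-4)·2^2 = -13.
  |p(2)| = 13.
Check: |p(2)| = 13 ≤ 19 = M_tri(2). ✓ Equality does not hold at z = 2 (the coefficients have mixed signs, so the terms do not all align in phase there).

M_tri(2) = 19; |p(2)| = 13; equality at z=2: no.


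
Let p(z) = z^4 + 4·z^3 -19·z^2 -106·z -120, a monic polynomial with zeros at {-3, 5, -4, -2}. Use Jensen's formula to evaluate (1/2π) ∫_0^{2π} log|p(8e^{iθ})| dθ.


Zeros: -4, -3, -2, 5; r = 8.
Inside |z| < r: -4, -3, -2, 5. Outside (|z| ≥ r): ∅.
p(0) = -120, so log|p(0)| = log(120) = 4.7875.
Apply Jensen: I(r) = log|p(0)| + Σ_k log(r/|z_k|), summed over zeros inside |z| < r.
  log(r/|z_k|) for z_k = -3: log(8/3) = 0.9808
  log(r/|z_k|) for z_k = 5: log(8/5) = 0.4700
  log(r/|z_k|) for z_k = -4: log(8/4) = 0.6931
  log(r/|z_k|) for z_k = -2: log(8/2) = 1.3863
Sum over inside zeros: 3.5303.
I(r) = log|p(0)| + (inside sum) = 4.7875 + 3.5303 = 8.3178.
Closed form (all zeros inside, monic): I(r) = n·log(r) = 4·log(8) = 8.3178. ✓

I(r) ≈ 8.3178.


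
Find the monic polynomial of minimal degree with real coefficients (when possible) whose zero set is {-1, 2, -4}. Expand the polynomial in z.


The polynomial is p(z) = ∏_{α ∈ S} (z − α), where S = {-1, 2, -4}.
Expanding the product yields: p(z) = z^3 + 3·z^2 -6·z -8.
The resulting polynomial has degree 3 and real coefficients as required.

p(z) = z^3 + 3·z^2 -6·z -8.


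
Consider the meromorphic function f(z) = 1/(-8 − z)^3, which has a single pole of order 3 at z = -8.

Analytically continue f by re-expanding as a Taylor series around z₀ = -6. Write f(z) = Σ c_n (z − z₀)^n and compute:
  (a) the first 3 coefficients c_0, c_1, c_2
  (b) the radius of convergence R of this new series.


Let w = z − z₀, so z = z₀ + w.
Then -8 − z = -8 − (z₀ + w) = (-8 − z₀) − w = -2 − w.
f(z) = 1/(-2 − w)^3 = (1/(-2)^3) · (1 − w/(-2))^{−3}.
By the binomial series (1−u)^{−3} = Σ_{n≥0} C(n+2, 2) u^n for |u|<1, with u = w/(-2):
  c_n = C(n+2, 2) / (-2)^(n+3).
  c_0 = 1/(-2)^3 = -1/8.
  c_1 = 3/(-2)^4 = 3/16.
  c_2 = 6/(-2)^5 = -3/16.
The series is valid for |w/d| < 1, i.e. |z − z₀| < |d|.
Radius of convergence: R = |-8 − z₀| = |-2| = 2 (distance from z₀ to the singularity z = -8).

c_0 = -1/8, c_1 = 3/16, c_2 = -3/16; R = 2.


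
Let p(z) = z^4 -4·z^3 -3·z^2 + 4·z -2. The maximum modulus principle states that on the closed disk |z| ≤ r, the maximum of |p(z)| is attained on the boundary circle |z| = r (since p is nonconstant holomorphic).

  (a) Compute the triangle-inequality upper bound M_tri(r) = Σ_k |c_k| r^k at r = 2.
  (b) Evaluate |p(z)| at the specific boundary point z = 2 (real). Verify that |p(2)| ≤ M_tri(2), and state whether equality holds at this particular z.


Coefficients: c_0 = -2, c_1 = 4, c_2 = -3, c_3 = -4, c_4 = 1. Radius r = 2.
Part (a). Triangle bound: M_tri(r) = Σ_k |c_k| r^k
  = |-2|·2^0 + |4|·2^1 + |-3|·2^2 + |-4|·2^3 + |1|·2^4
  = 2 + 8 + 12 + 32 + 16 = 70.
This bounds M(r) := max_{|z|=r} |p(z)| from above; equality holds iff all terms c_k z^k can be made to align in phase at a single z on |z|=r.
Part (b). At z = 2 (real, on the circle |z| = r):
  p(2) = (-2)·2^0 + (4)·2^1 + (-3)·2^2 + (-4)·2^3 + (1)·2^4 = -22.
  |p(2)| = 22.
Check: |p(2)| = 22 ≤ 70 = M_tri(2). ✓ Equality does not hold at z = 2 (the coefficients have mixed signs, so the terms do not all align in phase there).

M_tri(2) = 70; |p(2)| = 22; equality at z=2: no.


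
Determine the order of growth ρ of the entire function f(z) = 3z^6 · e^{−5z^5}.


M(r) = max_{|z|=r} |3|·|z|^6·|e^{−5z^5}| = 3·r^6 · e^{5r^5} (the factors attain their maxima compatibly on |z|=r). Then log M(r) = log 3 + 6·log r + 5r^5, dominated by the last term, so log log M(r) ~ 5·log r. The polynomial factor 3z^6 contributes only a log r term and does not affect the order. ρ = 5.
Therefore ρ = 5.

Order ρ = 5.


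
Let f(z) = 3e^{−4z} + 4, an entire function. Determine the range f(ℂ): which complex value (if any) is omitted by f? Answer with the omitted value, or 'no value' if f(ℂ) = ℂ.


Little Picard bounds the complement of f(ℂ) to at most one point.
e^{−4z} is never zero on ℂ, so 3·e^{−4z} takes every value in ℂ ∖ {0}. Adding 4 shifts the range to ℂ ∖ {4}. Thus f omits exactly the value 4.

Omitted value: 4.


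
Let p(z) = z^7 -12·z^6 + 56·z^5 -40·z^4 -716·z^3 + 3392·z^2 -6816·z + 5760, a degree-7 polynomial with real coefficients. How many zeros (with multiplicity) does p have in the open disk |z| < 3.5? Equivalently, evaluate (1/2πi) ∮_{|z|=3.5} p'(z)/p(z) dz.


The zeros of p are: (3 + 1i), (3 - 1i), (2 + 2i), (2 - 2i), (3 + 3i), (3 - 3i), -4.
Their magnitudes are: 3.162, 3.162, 2.828, 2.828, 4.243, 4.243, 4.
Zeros with |z| < R = 3.5: (3 + 1i), (3 - 1i), (2 + 2i), (2 - 2i).
Count = 4.
By the argument principle, (1/2πi) ∮_{|z|=R} p'(z)/p(z) dz equals exactly this count.

Number of zeros inside |z| < 3.5: 4.


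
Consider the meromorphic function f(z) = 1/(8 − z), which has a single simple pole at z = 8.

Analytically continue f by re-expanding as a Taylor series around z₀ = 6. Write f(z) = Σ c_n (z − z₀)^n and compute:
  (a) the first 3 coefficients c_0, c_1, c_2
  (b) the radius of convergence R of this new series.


Let w = z − z₀, so z = z₀ + w.
Then 8 − z = 8 − (z₀ + w) = (8 − z₀) − w = 2 − w.
f(z) = 1/(2 − w) = (1/(2)) · 1/(1 − w/(2)) = Σ_{n≥0} w^n / (2)^(n+1).
So c_n = 1/(2)^(n+1):
  c_0 = 1/(2)^1 = 1/2.
  c_1 = 1/(2)^2 = 1/4.
  c_2 = 1/(2)^3 = 1/8.
The series is valid for |w/d| < 1, i.e. |z − z₀| < |d|.
Radius of convergence: R = |8 − z₀| = |2| = 2 (distance from z₀ to the singularity z = 8).

c_0 = 1/2, c_1 = 1/4, c_2 = 1/8; R = 2.


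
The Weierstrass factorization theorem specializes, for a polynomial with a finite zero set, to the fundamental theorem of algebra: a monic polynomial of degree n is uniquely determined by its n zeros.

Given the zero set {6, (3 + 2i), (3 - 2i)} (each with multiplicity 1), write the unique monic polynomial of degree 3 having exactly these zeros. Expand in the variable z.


The polynomial is p(z) = ∏_{α ∈ S} (z − α), where S = {6, (3 + 2i), (3 - 2i)}.
Expanding the product yields: p(z) = z^3 -12·z^2 + 49·z -78.
Note conjugate pairs combine to real quadratics: (z − (3+2i))(z − (3−2i)) = z² − 6z + 13.
The resulting polynomial has degree 3 and real coefficients as required.

p(z) = z^3 -12·z^2 + 49·z -78.


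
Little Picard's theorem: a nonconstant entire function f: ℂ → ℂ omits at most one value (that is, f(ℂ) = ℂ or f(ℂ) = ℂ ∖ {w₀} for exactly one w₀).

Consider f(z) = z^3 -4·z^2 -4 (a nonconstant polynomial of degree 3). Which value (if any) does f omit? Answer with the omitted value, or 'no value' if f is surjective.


Little Picard bounds the complement of f(ℂ) to at most one point.
For every w ∈ ℂ, the equation p(z) − w = 0 is a nonconstant polynomial in z and hence has at least one root by the fundamental theorem of algebra. So p is surjective onto ℂ, omitting no value.

Omitted value: no value.


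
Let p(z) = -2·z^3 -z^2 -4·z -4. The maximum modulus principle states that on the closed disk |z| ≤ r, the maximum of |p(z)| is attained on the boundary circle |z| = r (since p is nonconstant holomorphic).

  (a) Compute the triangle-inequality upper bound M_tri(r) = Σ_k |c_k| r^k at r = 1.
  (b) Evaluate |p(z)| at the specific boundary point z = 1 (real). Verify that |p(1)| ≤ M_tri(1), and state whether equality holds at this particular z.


Coefficients: c_0 = -4, c_1 = -4, c_2 = -1, c_3 = -2. Radius r = 1.
Part (a). Triangle bound: M_tri(r) = Σ_k |c_k| r^k
  = |-4|·1^0 + |-4|·1^1 + |-1|·1^2 + |-2|·1^3
  = 4 + 4 + 1 + 2 = 11.
This bounds M(r) := max_{|z|=r} |p(z)| from above; equality holds iff all terms c_k z^k can be made to align in phase at a single z on |z|=r.
Part (b). At z = 1 (real, on the circle |z| = r):
  p(1) = (-4)·1^0 + (-4)·1^1 + (-1)·1^2 + (-2)·1^3 = -11.
  |p(1)| = 11.
Since all nonzero coefficients share the same sign, |p(1)| = 11 = M_tri(1); the triangle bound is attained at z = 1, so in fact M(r) = 11.

M_tri(1) = 11; |p(1)| = 11; equality at z=1: yes.


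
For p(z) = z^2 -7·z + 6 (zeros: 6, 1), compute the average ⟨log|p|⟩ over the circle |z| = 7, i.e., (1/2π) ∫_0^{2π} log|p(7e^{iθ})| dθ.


Zeros: 1, 6; r = 7.
Inside |z| < r: 1, 6. Outside (|z| ≥ r): ∅.
p(0) = 6, so log|p(0)| = log(6) = 1.7918.
Apply Jensen: I(r) = log|p(0)| + Σ_k log(r/|z_k|), summed over zeros inside |z| < r.
  log(r/|z_k|) for z_k = 6: log(7/6) = 0.1542
  log(r/|z_k|) for z_k = 1: log(7/1) = 1.9459
Sum over inside zeros: 2.1001.
I(r) = log|p(0)| + (inside sum) = 1.7918 + 2.1001 = 3.8918.
Closed form (all zeros inside, monic): I(r) = n·log(r) = 2·log(7) = 3.8918. ✓

I(r) ≈ 3.8918.


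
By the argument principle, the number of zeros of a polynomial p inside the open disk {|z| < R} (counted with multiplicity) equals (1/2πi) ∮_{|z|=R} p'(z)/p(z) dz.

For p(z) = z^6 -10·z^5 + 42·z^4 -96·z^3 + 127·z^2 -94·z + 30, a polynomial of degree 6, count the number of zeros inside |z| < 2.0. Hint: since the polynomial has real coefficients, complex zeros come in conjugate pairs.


The zeros of p are: (2 + 1i), (2 - 1i), 1, 3, (1 + 1i), (1 - 1i).
Their magnitudes are: 2.236, 2.236, 1, 3, 1.414, 1.414.
Zeros with |z| < R = 2.0: 1, (1 + 1i), (1 - 1i).
Count = 3.
By the argument principle, (1/2πi) ∮_{|z|=R} p'(z)/p(z) dz equals exactly this count.

Number of zeros inside |z| < 2.0: 3.


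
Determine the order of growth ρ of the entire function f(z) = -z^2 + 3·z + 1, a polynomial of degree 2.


|f(z)| ≤ Σ|c_k|·r^k = O(r^2) as r → ∞. Polynomial growth is O(e^{r^ε}) for every ε > 0 (since r^2/e^{r^ε} → 0), so ρ ≤ ε for all ε > 0, i.e. ρ = 0. Every nonconstant polynomial has order 0.
Therefore ρ = 0.

Order ρ = 0.


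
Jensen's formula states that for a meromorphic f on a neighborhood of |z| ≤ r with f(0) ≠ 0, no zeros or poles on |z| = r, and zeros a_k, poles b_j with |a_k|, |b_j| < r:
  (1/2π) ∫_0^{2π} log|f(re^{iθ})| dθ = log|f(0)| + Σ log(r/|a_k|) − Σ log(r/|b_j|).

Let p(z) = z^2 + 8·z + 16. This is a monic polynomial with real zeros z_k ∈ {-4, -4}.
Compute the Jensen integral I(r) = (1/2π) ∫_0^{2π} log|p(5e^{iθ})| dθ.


Zeros: -4, -4; r = 5.
Inside |z| < r: -4, -4. Outside (|z| ≥ r): ∅.
p(0) = 16, so log|p(0)| = log(16) = 2.7726.
Apply Jensen: I(r) = log|p(0)| + Σ_k log(r/|z_k|), summed over zeros inside |z| < r.
  log(r/|z_k|) for z_k = -4: log(5/4) = 0.2231
  log(r/|z_k|) for z_k = -4: log(5/4) = 0.2231
Sum over inside zeros: 0.4463.
I(r) = log|p(0)| + (inside sum) = 2.7726 + 0.4463 = 3.2189.
Closed form (all zeros inside, monic): I(r) = n·log(r) = 2·log(5) = 3.2189. ✓

I(r) ≈ 3.2189.


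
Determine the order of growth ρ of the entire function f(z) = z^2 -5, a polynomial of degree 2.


|f(z)| ≤ Σ|c_k|·r^k = O(r^2) as r → ∞. Polynomial growth is O(e^{r^ε}) for every ε > 0 (since r^2/e^{r^ε} → 0), so ρ ≤ ε for all ε > 0, i.e. ρ = 0. Every nonconstant polynomial has order 0.
Therefore ρ = 0.

Order ρ = 0.


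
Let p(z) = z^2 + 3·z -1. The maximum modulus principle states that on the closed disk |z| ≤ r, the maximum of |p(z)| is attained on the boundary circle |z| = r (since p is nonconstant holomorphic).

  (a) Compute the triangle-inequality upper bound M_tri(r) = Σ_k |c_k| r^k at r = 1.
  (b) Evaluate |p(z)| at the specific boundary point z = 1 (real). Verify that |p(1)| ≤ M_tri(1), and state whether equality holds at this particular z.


Coefficients: c_0 = -1, c_1 = 3, c_2 = 1. Radius r = 1.
Part (a). Triangle bound: M_tri(r) = Σ_k |c_k| r^k
  = |-1|·1^0 + |3|·1^1 + |1|·1^2
  = 1 + 3 + 1 = 5.
This bounds M(r) := max_{|z|=r} |p(z)| from above; equality holds iff all terms c_k z^k can be made to align in phase at a single z on |z|=r.
Part (b). At z = 1 (real, on the circle |z| = r):
  p(1) = (-1)·1^0 + (3)·1^1 + (1)·1^2 = 3.
  |p(1)| = 3.
Check: |p(1)| = 3 ≤ 5 = M_tri(1). ✓ Equality does not hold at z = 1 (the coefficients have mixed signs, so the terms do not all align in phase there).

M_tri(1) = 5; |p(1)| = 3; equality at z=1: no.


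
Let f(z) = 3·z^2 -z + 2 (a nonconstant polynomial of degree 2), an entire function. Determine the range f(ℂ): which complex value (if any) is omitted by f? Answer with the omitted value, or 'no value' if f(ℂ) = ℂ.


Little Picard bounds the complement of f(ℂ) to at most one point.
For every w ∈ ℂ, the equation p(z) − w = 0 is a nonconstant polynomial in z and hence has at least one root by the fundamental theorem of algebra. So p is surjective onto ℂ, omitting no value.

Omitted value: no value.


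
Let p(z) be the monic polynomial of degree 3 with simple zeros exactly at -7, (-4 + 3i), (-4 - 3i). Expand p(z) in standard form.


The polynomial is p(z) = ∏_{α ∈ S} (z − α), where S = {-7, (-4 + 3i), (-4 - 3i)}.
Expanding the product yields: p(z) = z^3 + 15·z^2 + 81·z + 175.
Note conjugate pairs combine to real quadratics: (z − (-4+3i))(z − (-4−3i)) = z² + 8z + 25.
The resulting polynomial has degree 3 and real coefficients as required.

p(z) = z^3 + 15·z^2 + 81·z + 175.


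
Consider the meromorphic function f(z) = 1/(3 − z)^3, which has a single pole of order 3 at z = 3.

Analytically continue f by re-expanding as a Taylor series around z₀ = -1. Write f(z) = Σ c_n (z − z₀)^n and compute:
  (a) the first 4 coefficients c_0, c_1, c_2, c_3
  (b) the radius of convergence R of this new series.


Let w = z − z₀, so z = z₀ + w.
Then 3 − z = 3 − (z₀ + w) = (3 − z₀) − w = 4 − w.
f(z) = 1/(4 − w)^3 = (1/(4)^3) · (1 − w/(4))^{−3}.
By the binomial series (1−u)^{−3} = Σ_{n≥0} C(n+2, 2) u^n for |u|<1, with u = w/(4):
  c_n = C(n+2, 2) / (4)^(n+3).
  c_0 = 1/(4)^3 = 1/64.
  c_1 = 3/(4)^4 = 3/256.
  c_2 = 6/(4)^5 = 3/512.
  c_3 = 10/(4)^6 = 5/2048.
The series is valid for |w/d| < 1, i.e. |z − z₀| < |d|.
Radius of convergence: R = |3 − z₀| = |4| = 4 (distance from z₀ to the singularity z = 3).

c_0 = 1/64, c_1 = 3/256, c_2 = 3/512, c_3 = 5/2048; R = 4.


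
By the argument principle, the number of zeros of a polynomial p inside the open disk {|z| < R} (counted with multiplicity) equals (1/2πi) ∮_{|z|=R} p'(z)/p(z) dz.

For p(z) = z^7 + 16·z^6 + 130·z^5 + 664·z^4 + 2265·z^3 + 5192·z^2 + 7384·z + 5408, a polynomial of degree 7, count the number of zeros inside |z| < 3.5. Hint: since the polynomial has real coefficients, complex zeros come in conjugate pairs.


The zeros of p are: (-2 + 2i), (-2 - 2i), (-2 + 3i), (-2 - 3i), -4, (-2 + 3i), (-2 - 3i).
Their magnitudes are: 2.828, 2.828, 3.606, 3.606, 4, 3.606, 3.606.
Zeros with |z| < R = 3.5: (-2 + 2i), (-2 - 2i).
Count = 2.
By the argument principle, (1/2πi) ∮_{|z|=R} p'(z)/p(z) dz equals exactly this count.

Number of zeros inside |z| < 3.5: 2.


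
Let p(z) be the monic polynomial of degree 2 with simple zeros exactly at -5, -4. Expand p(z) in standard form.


The polynomial is p(z) = ∏_{α ∈ S} (z − α), where S = {-5, -4}.
Expanding the product yields: p(z) = z^2 + 9·z + 20.
The resulting polynomial has degree 2 and real coefficients as required.

p(z) = z^2 + 9·z + 20.


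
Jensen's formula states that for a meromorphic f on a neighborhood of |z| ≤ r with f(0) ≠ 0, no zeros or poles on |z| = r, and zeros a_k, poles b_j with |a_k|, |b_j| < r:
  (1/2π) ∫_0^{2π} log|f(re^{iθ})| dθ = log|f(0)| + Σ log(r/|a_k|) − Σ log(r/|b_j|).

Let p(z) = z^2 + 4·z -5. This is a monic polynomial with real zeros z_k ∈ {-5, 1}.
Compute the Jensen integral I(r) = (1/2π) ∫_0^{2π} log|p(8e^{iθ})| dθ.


Zeros: -5, 1; r = 8.
Inside |z| < r: -5, 1. Outside (|z| ≥ r): ∅.
p(0) = -5, so log|p(0)| = log(5) = 1.6094.
Apply Jensen: I(r) = log|p(0)| + Σ_k log(r/|z_k|), summed over zeros inside |z| < r.
  log(r/|z_k|) for z_k = -5: log(8/5) = 0.4700
  log(r/|z_k|) for z_k = 1: log(8/1) = 2.0794
Sum over inside zeros: 2.5494.
I(r) = log|p(0)| + (inside sum) = 1.6094 + 2.5494 = 4.1589.
Closed form (all zeros inside, monic): I(r) = n·log(r) = 2·log(8) = 4.1589. ✓

I(r) ≈ 4.1589.


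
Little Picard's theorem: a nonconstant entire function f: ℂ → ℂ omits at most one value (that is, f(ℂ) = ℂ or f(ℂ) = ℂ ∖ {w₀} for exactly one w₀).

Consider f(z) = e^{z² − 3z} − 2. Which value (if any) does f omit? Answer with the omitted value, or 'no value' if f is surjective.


Little Picard bounds the complement of f(ℂ) to at most one point.
The exponent g(z) = z² − 3z is a nonconstant polynomial, hence surjective onto ℂ. So e^{g(z)} takes every value in {e^w : w ∈ ℂ} = ℂ ∖ {0}. Adding -2 shifts the range to ℂ ∖ {-2}. f omits exactly -2.

Omitted value: -2.


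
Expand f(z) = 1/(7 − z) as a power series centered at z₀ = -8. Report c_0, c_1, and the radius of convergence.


Let w = z − z₀, so z = z₀ + w.
Then 7 − z = 7 − (z₀ + w) = (7 − z₀) − w = 15 − w.
f(z) = 1/(15 − w) = (1/(15)) · 1/(1 − w/(15)) = Σ_{n≥0} w^n / (15)^(n+1).
So c_n = 1/(15)^(n+1):
  c_0 = 1/(15)^1 = 1/15.
  c_1 = 1/(15)^2 = 1/225.
The series is valid for |w/d| < 1, i.e. |z − z₀| < |d|.
Radius of convergence: R = |7 − z₀| = |15| = 15 (distance from z₀ to the singularity z = 7).

c_0 = 1/15, c_1 = 1/225; R = 15.


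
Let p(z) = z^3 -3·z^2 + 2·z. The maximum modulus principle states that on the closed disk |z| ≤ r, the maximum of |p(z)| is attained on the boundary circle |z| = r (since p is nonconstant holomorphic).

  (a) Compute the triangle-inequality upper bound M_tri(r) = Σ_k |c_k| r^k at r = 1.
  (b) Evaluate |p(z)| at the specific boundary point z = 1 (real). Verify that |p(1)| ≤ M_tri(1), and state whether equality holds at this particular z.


Coefficients: c_0 = 0, c_1 = 2, c_2 = -3, c_3 = 1. Radius r = 1.
Part (a). Triangle bound: M_tri(r) = Σ_k |c_k| r^k
  = |0|·1^0 + |2|·1^1 + |-3|·1^2 + |1|·1^3
  = 0 + 2 + 3 + 1 = 6.
This bounds M(r) := max_{|z|=r} |p(z)| from above; equality holds iff all terms c_k z^k can be made to align in phase at a single z on |z|=r.
Part (b). At z = 1 (real, on the circle |z| = r):
  p(1) = (0)·1^0 + (2)·1^1 + (-3)·1^2 + (1)·1^3 = 0.
  |p(1)| = 0.
Check: |p(1)| = 0 ≤ 6 = M_tri(1). ✓ Equality does not hold at z = 1 (the coefficients have mixed signs, so the terms do not all align in phase there).

M_tri(1) = 6; |p(1)| = 0; equality at z=1: no.


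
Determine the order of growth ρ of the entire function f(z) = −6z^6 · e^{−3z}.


M(r) = max_{|z|=r} |-6|·|z|^6·|e^{−3z}| = 6·r^6 · e^{3r^1} (the factors attain their maxima compatibly on |z|=r). Then log M(r) = log 6 + 6·log r + 3r^1, dominated by the last term, so log log M(r) ~ 1·log r. The polynomial factor -6z^6 contributes only a log r term and does not affect the order. ρ = 1.
Therefore ρ = 1.

Order ρ = 1.


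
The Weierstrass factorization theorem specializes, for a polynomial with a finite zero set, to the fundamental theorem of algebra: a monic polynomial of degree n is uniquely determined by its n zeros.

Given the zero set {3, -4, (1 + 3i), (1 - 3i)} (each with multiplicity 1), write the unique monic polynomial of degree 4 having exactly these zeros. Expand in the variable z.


The polynomial is p(z) = ∏_{α ∈ S} (z − α), where S = {3, -4, (1 + 3i), (1 - 3i)}.
Expanding the product yields: p(z) = z^4 -z^3 -4·z^2 + 34·z -120.
Note conjugate pairs combine to real quadratics: (z − (1+3i))(z − (1−3i)) = z² − 2z + 10.
The resulting polynomial has degree 4 and real coefficients as required.

p(z) = z^4 -z^3 -4·z^2 + 34·z -120.


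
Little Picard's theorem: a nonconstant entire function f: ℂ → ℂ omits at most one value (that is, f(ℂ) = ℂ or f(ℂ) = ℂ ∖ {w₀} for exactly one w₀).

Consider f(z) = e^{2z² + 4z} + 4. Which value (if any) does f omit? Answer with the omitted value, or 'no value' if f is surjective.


Little Picard bounds the complement of f(ℂ) to at most one point.
The exponent g(z) = 2z² + 4z is a nonconstant polynomial, hence surjective onto ℂ. So e^{g(z)} takes every value in {e^w : w ∈ ℂ} = ℂ ∖ {0}. Adding 4 shifts the range to ℂ ∖ {4}. f omits exactly 4.

Omitted value: 4.


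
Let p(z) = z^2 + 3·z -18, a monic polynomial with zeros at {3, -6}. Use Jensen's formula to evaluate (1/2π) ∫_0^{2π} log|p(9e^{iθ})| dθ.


Zeros: -6, 3; r = 9.
Inside |z| < r: -6, 3. Outside (|z| ≥ r): ∅.
p(0) = -18, so log|p(0)| = log(18) = 2.8904.
Apply Jensen: I(r) = log|p(0)| + Σ_k log(r/|z_k|), summed over zeros inside |z| < r.
  log(r/|z_k|) for z_k = 3: log(9/3) = 1.0986
  log(r/|z_k|) for z_k = -6: log(9/6) = 0.4055
Sum over inside zeros: 1.5041.
I(r) = log|p(0)| + (inside sum) = 2.8904 + 1.5041 = 4.3944.
Closed form (all zeros inside, monic): I(r) = n·log(r) = 2·log(9) = 4.3944. ✓

I(r) ≈ 4.3944.


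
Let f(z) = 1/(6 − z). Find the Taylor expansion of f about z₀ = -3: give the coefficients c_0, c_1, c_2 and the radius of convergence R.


Let w = z − z₀, so z = z₀ + w.
Then 6 − z = 6 − (z₀ + w) = (6 − z₀) − w = 9 − w.
f(z) = 1/(9 − w) = (1/(9)) · 1/(1 − w/(9)) = Σ_{n≥0} w^n / (9)^(n+1).
So c_n = 1/(9)^(n+1):
  c_0 = 1/(9)^1 = 1/9.
  c_1 = 1/(9)^2 = 1/81.
  c_2 = 1/(9)^3 = 1/729.
The series is valid for |w/d| < 1, i.e. |z − z₀| < |d|.
Radius of convergence: R = |6 − z₀| = |9| = 9 (distance from z₀ to the singularity z = 6).

c_0 = 1/9, c_1 = 1/81, c_2 = 1/729; R = 9.


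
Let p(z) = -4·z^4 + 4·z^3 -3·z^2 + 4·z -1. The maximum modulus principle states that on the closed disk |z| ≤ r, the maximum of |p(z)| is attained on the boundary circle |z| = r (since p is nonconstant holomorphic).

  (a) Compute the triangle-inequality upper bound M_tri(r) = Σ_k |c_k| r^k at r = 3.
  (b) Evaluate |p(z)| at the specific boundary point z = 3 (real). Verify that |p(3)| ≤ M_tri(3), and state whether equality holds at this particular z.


Coefficients: c_0 = -1, c_1 = 4, c_2 = -3, c_3 = 4, c_4 = -4. Radius r = 3.
Part (a). Triangle bound: M_tri(r) = Σ_k |c_k| r^k
  = |-1|·3^0 + |4|·3^1 + |-3|·3^2 + |4|·3^3 + |-4|·3^4
  = 1 + 12 + 27 + 108 + 324 = 472.
This bounds M(r) := max_{|z|=r} |p(z)| from above; equality holds iff all terms c_k z^k can be made to align in phase at a single z on |z|=r.
Part (b). At z = 3 (real, on the circle |z| = r):
  p(3) = (-1)·3^0 + (4)·3^1 + (-3)·3^2 + (4)·3^3 + (-4)·3^4 = -232.
  |p(3)| = 232.
Check: |p(3)| = 232 ≤ 472 = M_tri(3). ✓ Equality does not hold at z = 3 (the coefficients have mixed signs, so the terms do not all align in phase there).

M_tri(3) = 472; |p(3)| = 232; equality at z=3: no.


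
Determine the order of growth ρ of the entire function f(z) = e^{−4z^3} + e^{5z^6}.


Each summand is entire of order 3 and 6 respectively (as in the single-exponential case). The order of a sum is at most the max of the orders, so ρ ≤ 6. For the lower bound: on |z|=r choose arg z so that 5z^6 is real positive; then |e^{5z^6}| = e^{5r^6} while |e^{-4z^3}| ≤ e^{4r^3} = o(e^{5r^6}). So |f| ≥ e^{5r^6}(1 − o(1)) and ρ ≥ 6. Hence ρ = max(3, 6) = 6.
Therefore ρ = 6.

Order ρ = 6.


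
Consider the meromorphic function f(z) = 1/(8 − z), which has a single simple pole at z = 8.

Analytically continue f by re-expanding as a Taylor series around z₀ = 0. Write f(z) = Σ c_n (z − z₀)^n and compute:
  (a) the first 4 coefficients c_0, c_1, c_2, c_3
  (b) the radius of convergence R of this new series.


Let w = z − z₀, so z = z₀ + w.
Then 8 − z = 8 − (z₀ + w) = (8 − z₀) − w = 8 − w.
f(z) = 1/(8 − w) = (1/(8)) · 1/(1 − w/(8)) = Σ_{n≥0} w^n / (8)^(n+1).
So c_n = 1/(8)^(n+1):
  c_0 = 1/(8)^1 = 1/8.
  c_1 = 1/(8)^2 = 1/64.
  c_2 = 1/(8)^3 = 1/512.
  c_3 = 1/(8)^4 = 1/4096.
The series is valid for |w/d| < 1, i.e. |z − z₀| < |d|.
Radius of convergence: R = |8 − z₀| = |8| = 8 (distance from z₀ to the singularity z = 8).

c_0 = 1/8, c_1 = 1/64, c_2 = 1/512, c_3 = 1/4096; R = 8.


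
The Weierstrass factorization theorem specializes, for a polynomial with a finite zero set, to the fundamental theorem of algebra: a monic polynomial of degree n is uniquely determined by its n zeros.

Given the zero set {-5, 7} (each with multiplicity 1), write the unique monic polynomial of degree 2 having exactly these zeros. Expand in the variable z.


The polynomial is p(z) = ∏_{α ∈ S} (z − α), where S = {-5, 7}.
Expanding the product yields: p(z) = z^2 -2·z -35.
The resulting polynomial has degree 2 and real coefficients as required.

p(z) = z^2 -2·z -35.


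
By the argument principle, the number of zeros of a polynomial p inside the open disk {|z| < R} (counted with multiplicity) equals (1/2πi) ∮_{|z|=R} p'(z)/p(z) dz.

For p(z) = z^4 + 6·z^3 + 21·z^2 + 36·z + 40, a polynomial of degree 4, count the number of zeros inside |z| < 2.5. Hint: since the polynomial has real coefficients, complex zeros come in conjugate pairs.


The zeros of p are: (-2 + 2i), (-2 - 2i), (-1 + 2i), (-1 - 2i).
Their magnitudes are: 2.828, 2.828, 2.236, 2.236.
Zeros with |z| < R = 2.5: (-1 + 2i), (-1 - 2i).
Count = 2.
By the argument principle, (1/2πi) ∮_{|z|=R} p'(z)/p(z) dz equals exactly this count.

Number of zeros inside |z| < 2.5: 2.


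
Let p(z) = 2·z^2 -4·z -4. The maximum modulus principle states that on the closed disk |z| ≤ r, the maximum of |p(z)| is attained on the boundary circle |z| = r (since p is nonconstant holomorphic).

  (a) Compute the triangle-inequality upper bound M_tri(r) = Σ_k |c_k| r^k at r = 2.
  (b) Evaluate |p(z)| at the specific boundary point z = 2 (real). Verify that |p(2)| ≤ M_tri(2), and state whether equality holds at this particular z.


Coefficients: c_0 = -4, c_1 = -4, c_2 = 2. Radius r = 2.
Part (a). Triangle bound: M_tri(r) = Σ_k |c_k| r^k
  = |-4|·2^0 + |-4|·2^1 + |2|·2^2
  = 4 + 8 + 8 = 20.
This bounds M(r) := max_{|z|=r} |p(z)| from above; equality holds iff all terms c_k z^k can be made to align in phase at a single z on |z|=r.
Part (b). At z = 2 (real, on the circle |z| = r):
  p(2) = (-4)·2^0 + (-4)·2^1 + (2)·2^2 = -4.
  |p(2)| = 4.
Check: |p(2)| = 4 ≤ 20 = M_tri(2). ✓ Equality does not hold at z = 2 (the coefficients have mixed signs, so the terms do not all align in phase there).

M_tri(2) = 20; |p(2)| = 4; equality at z=2: no.


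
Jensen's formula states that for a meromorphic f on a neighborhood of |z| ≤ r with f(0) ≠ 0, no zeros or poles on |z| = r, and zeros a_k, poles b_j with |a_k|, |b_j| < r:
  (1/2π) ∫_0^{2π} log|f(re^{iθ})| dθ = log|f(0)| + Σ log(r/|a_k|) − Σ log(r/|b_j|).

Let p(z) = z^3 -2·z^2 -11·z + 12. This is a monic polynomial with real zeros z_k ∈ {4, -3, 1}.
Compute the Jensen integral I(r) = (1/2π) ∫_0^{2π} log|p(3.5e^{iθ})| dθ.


Zeros: -3, 1, 4; r = 3.5.
Inside |z| < r: -3, 1. Outside (|z| ≥ r): 4.
p(0) = 12, so log|p(0)| = log(12) = 2.4849.
Apply Jensen: I(r) = log|p(0)| + Σ_k log(r/|z_k|), summed over zeros inside |z| < r.
  log(r/|z_k|) for z_k = -3: log(3.5/3) = 0.1542
  log(r/|z_k|) for z_k = 1: log(3.5/1) = 1.2528
  Outside zeros (4) contribute nothing to the Jensen sum.
Sum over inside zeros: 1.4069.
I(r) = log|p(0)| + (inside sum) = 2.4849 + 1.4069 = 3.8918.
Note: since some zeros are outside |z| ≤ r, the simplified n·log(r) form does NOT apply — only the inside zeros contribute.

I(r) ≈ 3.8918.


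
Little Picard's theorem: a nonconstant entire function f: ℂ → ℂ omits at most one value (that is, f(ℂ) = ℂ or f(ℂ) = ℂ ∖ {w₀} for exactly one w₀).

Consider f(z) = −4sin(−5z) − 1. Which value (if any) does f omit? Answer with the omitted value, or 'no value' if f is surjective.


Little Picard bounds the complement of f(ℂ) to at most one point.
sin is entire and surjective onto ℂ: for every w ∈ ℂ, sin(ζ) = w has a solution ζ ∈ ℂ (e.g., via the complex inverse arcsin). With ζ = −5z this gives z = ζ/(-5). Then -4·sin(−5z) takes every value in -4·ℂ = ℂ, and adding -1 is a bijection of ℂ. So f is surjective and omits no value. (Note: only on the real line is sin bounded by [−1, 1].)

Omitted value: no value.


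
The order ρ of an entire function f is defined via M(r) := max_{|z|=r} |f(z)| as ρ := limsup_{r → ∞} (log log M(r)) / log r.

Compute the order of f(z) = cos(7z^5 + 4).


Write cos(w) = (e^{iw} ± e^{−iw})/(2 or 2i), so |cos(w)| ≤ e^{|w|}. With w = 7z^5 + 4, |w| ≤ 7r^5 + 4 on |z|=r, giving M(r) ≤ e^{7r^5 + 4} and ρ ≤ 5. For the lower bound, choose z on |z|=r with 7z^5 purely imaginary of modulus 7r^5; then |cos(7z^5 + 4)| grows like e^{7r^5}/2, so ρ ≥ 5. Hence ρ = 5.
Therefore ρ = 5.

Order ρ = 5.


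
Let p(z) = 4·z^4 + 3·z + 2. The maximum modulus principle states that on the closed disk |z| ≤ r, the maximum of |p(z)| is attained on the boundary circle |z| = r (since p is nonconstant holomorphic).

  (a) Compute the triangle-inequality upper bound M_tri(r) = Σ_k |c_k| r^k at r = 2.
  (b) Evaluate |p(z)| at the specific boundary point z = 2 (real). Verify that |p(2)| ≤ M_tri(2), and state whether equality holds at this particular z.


Coefficients: c_0 = 2, c_1 = 3, c_2 = 0, c_3 = 0, c_4 = 4. Radius r = 2.
Part (a). Triangle bound: M_tri(r) = Σ_k |c_k| r^k
  = |2|·2^0 + |3|·2^1 + |0|·2^2 + |0|·2^3 + |4|·2^4
  = 2 + 6 + 0 + 0 + 64 = 72.
This bounds M(r) := max_{|z|=r} |p(z)| from above; equality holds iff all terms c_k z^k can be made to align in phase at a single z on |z|=r.
Part (b). At z = 2 (real, on the circle |z| = r):
  p(2) = (2)·2^0 + (3)·2^1 + (0)·2^2 + (0)·2^3 + (4)·2^4 = 72.
  |p(2)| = 72.
Since all nonzero coefficients share the same sign, |p(2)| = 72 = M_tri(2); the triangle bound is attained at z = 2, so in fact M(r) = 72.

M_tri(2) = 72; |p(2)| = 72; equality at z=2: yes.


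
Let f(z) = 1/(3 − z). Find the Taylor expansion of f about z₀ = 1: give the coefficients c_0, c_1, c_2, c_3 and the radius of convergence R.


Let w = z − z₀, so z = z₀ + w.
Then 3 − z = 3 − (z₀ + w) = (3 − z₀) − w = 2 − w.
f(z) = 1/(2 − w) = (1/(2)) · 1/(1 − w/(2)) = Σ_{n≥0} w^n / (2)^(n+1).
So c_n = 1/(2)^(n+1):
  c_0 = 1/(2)^1 = 1/2.
  c_1 = 1/(2)^2 = 1/4.
  c_2 = 1/(2)^3 = 1/8.
  c_3 = 1/(2)^4 = 1/16.
The series is valid for |w/d| < 1, i.e. |z − z₀| < |d|.
Radius of convergence: R = |3 − z₀| = |2| = 2 (distance from z₀ to the singularity z = 3).

c_0 = 1/2, c_1 = 1/4, c_2 = 1/8, c_3 = 1/16; R = 2.


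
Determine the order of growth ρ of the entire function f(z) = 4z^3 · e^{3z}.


M(r) = max_{|z|=r} |4|·|z|^3·|e^{3z}| = 4·r^3 · e^{3r^1} (the factors attain their maxima compatibly on |z|=r). Then log M(r) = log 4 + 3·log r + 3r^1, dominated by the last term, so log log M(r) ~ 1·log r. The polynomial factor 4z^3 contributes only a log r term and does not affect the order. ρ = 1.
Therefore ρ = 1.

Order ρ = 1.


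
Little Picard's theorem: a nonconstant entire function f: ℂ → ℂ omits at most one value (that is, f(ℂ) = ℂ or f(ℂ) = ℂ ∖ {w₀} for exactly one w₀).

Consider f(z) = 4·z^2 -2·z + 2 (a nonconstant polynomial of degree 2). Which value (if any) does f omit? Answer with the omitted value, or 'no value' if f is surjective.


Little Picard bounds the complement of f(ℂ) to at most one point.
For every w ∈ ℂ, the equation p(z) − w = 0 is a nonconstant polynomial in z and hence has at least one root by the fundamental theorem of algebra. So p is surjective onto ℂ, omitting no value.

Omitted value: no value.
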